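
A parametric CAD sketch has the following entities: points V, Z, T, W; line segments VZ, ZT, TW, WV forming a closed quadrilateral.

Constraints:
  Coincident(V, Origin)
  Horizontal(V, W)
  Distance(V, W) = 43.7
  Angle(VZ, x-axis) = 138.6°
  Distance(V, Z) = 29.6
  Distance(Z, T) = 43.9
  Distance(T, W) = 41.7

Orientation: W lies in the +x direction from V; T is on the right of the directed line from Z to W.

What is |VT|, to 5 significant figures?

15.783

V is at the origin; V and W share the same y with |VW| = 43.7 and W in +x, so W = (43.7, 0). VZ runs at 138.6° with |VZ| = 29.6, so Z = (-22.203, 19.575). T is determined by |ZT| = 43.9 and |TW| = 41.7 together: it lies at the intersection of circle(Z, 43.9) and circle(W, 41.7). With |ZW| = 68.749, the foot of the radical line on ZW is 35.744 from Z and the perpendicular offset is √(43.9² − 35.744²) = 25.487. Taking the right-of-ZW solution: T = (4.8045, -15.034).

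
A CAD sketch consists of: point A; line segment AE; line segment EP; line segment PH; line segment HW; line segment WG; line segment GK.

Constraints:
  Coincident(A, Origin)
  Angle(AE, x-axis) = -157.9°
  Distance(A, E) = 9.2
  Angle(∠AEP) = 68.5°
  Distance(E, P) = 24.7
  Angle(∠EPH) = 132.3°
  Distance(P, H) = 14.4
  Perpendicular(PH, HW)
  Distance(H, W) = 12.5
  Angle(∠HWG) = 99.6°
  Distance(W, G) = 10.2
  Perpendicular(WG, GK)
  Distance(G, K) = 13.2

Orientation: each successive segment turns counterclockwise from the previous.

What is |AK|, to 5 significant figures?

22.747

A is at the origin; AE runs at -157.9° with length 9.2, so E = (-8.5241, -3.4613). ∠AEP = 68.5° gives EP at -46.400° from the x-axis; with |EP| = 24.7, P = (8.5095, -21.348). ∠EPH = 132.3° gives PH at 1.3000° from the x-axis; with |PH| = 14.4, H = (22.906, -21.022). The perpendicularity gives HW at right angles to PH, so HW runs at 91.300°; with |HW| = 12.5, W = (22.622, -8.5248). ∠HWG = 99.6° gives WG at 171.70° from the x-axis; with |WG| = 10.2, G = (12.529, -7.0524). WG is perpendicular to GK, so GK runs at -98.300°; with |GK| = 13.2, K = (10.624, -20.114). Then |AK| = |K − A| = 22.747.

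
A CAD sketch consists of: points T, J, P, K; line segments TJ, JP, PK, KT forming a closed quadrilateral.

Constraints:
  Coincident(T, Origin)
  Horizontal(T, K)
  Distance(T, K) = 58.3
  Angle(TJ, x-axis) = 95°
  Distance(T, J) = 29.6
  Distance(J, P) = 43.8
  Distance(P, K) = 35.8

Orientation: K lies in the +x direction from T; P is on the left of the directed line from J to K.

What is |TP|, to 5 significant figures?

51.807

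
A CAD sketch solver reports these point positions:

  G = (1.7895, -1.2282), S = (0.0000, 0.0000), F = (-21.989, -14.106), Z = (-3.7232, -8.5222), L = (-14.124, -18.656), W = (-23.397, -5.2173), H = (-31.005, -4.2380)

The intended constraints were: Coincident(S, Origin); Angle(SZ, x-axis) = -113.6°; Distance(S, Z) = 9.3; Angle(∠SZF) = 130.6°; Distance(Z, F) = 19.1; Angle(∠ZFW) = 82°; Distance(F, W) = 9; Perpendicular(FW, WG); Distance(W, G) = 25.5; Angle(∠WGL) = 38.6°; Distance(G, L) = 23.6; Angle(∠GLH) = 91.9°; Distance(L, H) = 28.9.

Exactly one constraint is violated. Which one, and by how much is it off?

Distance(L, H) = 28.9 — off by 6.70.

S = (0.00, 0.00) ✓; SZ at -113.6° ✓; |SZ| = 9.300 ✓; ∠SZF = 130.6° ✓; |ZF| = 19.10 ✓; ∠ZFW = 82.00° ✓; |FW| = 9.000 ✓; ∠(FW, WG) = 90.00° ✓; |WG| = 25.50 ✓; ∠WGL = 38.60° ✓; |GL| = 23.60 ✓; ∠GLH = 91.90° ✓; |LH| = 22.20 ✗.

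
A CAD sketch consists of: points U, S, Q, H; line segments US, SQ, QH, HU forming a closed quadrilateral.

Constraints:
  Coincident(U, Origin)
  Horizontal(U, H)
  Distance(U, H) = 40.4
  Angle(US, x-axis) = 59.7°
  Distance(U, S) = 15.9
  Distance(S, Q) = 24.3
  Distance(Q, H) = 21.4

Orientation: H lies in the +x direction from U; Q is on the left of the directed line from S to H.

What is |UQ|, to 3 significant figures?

37.2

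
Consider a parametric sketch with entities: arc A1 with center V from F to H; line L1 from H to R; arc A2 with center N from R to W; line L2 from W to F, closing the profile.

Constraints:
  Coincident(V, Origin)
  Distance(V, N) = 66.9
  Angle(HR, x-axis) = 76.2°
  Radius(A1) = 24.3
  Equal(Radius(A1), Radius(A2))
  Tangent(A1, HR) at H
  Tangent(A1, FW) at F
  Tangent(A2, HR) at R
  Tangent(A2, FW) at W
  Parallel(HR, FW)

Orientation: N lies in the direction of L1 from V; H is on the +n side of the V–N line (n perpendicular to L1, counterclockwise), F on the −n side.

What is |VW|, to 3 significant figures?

71.2

The slot axis is L1's direction at 76.2°, so u = (cos 76.2°, sin 76.2°) = (0.239, 0.971) and n = (−sin 76.2°, cos 76.2°) = (-0.971, 0.239). V is at the origin and N lies 66.9 along u from V, so N = 66.9·u = (16.0, 65.0). Tangency of A1 to both parallel lines with radius 24.3 puts H and F at V ± 24.3·n: H = (-23.6, 5.80), F = (23.6, -5.80). Equal radii place R and W the same way about N: R = N + 24.3·n = (-7.64, 70.8), W = N − 24.3·n = (39.6, 59.2). Then |VW| = |W − V| = 71.2.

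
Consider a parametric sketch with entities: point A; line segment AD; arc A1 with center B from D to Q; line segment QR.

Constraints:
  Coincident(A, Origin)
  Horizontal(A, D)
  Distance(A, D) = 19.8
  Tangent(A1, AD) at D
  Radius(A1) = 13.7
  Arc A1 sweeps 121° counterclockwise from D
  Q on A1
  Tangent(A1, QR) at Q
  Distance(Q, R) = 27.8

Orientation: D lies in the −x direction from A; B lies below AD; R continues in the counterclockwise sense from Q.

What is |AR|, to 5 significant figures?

47.797

A is at the origin; AD is horizontal with |AD| = 19.8 and D on the −x side, so D = (-19.800, 0.0000). Tangency of A1 to AD means the radius BD is perpendicular to AD, so B = D + (0, -13.7) = (-19.800, -13.700). On A1, D sits at bearing 90° from B; a 121° counterclockwise sweep puts Q at bearing 211°, so Q = B + 13.7·(cos 211°, sin 211°) = (-31.543, -20.756). Tangency of A1 to QR means the radius BQ is perpendicular to QR, so QR runs along (−sin 211°, cos 211°); with |QR| = 27.8, R = (-17.225, -44.585). Then |AR| = |R − A| = 47.797.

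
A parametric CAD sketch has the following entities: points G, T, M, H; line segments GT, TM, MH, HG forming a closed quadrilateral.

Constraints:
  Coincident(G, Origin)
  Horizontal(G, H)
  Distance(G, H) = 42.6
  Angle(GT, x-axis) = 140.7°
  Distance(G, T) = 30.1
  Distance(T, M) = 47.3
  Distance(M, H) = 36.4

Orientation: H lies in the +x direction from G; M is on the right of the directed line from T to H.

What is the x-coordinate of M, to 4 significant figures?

9.461

Checks: |TM| = 47.30 ✓; |MH| = 36.40 ✓.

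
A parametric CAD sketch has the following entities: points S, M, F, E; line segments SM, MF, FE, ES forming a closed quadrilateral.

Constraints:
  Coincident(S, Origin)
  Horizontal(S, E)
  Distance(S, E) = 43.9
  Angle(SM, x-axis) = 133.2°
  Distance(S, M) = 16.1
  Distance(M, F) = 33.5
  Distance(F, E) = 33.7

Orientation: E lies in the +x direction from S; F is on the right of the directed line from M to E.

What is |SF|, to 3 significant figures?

17.4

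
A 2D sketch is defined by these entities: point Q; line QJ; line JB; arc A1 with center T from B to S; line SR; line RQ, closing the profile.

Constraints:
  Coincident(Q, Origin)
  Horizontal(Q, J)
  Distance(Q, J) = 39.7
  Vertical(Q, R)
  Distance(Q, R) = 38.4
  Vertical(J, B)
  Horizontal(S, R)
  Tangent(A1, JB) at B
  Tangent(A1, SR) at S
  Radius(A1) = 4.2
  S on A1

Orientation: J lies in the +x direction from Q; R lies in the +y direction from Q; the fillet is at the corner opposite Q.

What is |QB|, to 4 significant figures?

52.40

Q is at the origin; Q and J share the same y with |QJ| = 39.7 and J on the +x side, so J = (39.70, 0.000). QR is vertical with |QR| = 38.4 and R on the +y side, so R = (0.000, 38.40). The virtual corner opposite Q is at (39.70, 38.40). A1 meets JB tangentially, so TB is at right angles to JB and A1 meets SR tangentially, so TS is at right angles to SR, with radius 4.2, so the center T sits 4.2 in from both sides at T = (35.50, 34.20). That places the tangent points at B = (39.70, 34.20) on JB and S = (35.50, 38.40) on SR. Then |QB| = |B − Q| = 52.40.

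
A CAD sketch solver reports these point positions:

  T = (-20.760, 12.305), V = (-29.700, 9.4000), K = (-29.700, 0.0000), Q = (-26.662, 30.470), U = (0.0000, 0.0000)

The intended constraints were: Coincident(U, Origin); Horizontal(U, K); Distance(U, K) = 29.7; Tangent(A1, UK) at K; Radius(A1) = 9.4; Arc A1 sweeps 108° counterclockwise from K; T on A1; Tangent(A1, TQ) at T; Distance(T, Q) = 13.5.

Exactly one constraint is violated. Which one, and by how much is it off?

Distance(T, Q) = 13.5 — off by 5.60.

U = (0.00, 0.00) ✓; U.y = 0.00, K.y = 0.00 ✓; |UK| = 29.70 ✓; ∠(VK, KU) = 90.00° ✓; |VK| = 9.400 ✓; bearing(V→T) − bearing(V→K) = 108.0° ✓; |VT| = 9.400 ✓; ∠(VT, TQ) = 90.00° ✓; |TQ| = 19.10 ✗.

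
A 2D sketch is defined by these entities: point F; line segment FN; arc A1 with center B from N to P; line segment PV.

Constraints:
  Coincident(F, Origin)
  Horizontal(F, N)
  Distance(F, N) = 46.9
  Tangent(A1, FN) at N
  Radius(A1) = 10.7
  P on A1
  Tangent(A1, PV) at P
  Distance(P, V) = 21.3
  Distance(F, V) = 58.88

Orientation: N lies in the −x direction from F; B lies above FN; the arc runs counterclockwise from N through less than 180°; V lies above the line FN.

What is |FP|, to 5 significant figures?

40.705

F is at the origin; F and N share the same y with |FN| = 46.9 and N on the −x side, so N = (-46.900, 0.0000). The tangent condition forces BN to be normal to FN, so B = N + (0, 10.7) = (-46.900, 10.700). Since BP ⟂ PV (tangency), |BV| = √(10.7² + 21.3²) = 23.837 regardless of where P sits on A1. So V lies on both circle(F, 58.88) and circle(B, 23.837); the above-FN intersection is V = (-47.697, 34.523). P is the foot of the tangent from V: P = (-37.505, 15.820).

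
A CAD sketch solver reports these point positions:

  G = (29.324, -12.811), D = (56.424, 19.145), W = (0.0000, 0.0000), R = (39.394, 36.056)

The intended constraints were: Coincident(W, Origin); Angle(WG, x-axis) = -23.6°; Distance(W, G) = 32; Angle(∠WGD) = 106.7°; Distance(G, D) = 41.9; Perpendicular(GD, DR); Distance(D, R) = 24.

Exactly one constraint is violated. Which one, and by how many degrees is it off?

Perpendicular(GD, DR) — off by 4.50°.

W = (0.00, 0.00) ✓; WG at -23.60° ✓; |WG| = 32.00 ✓; ∠WGD = 106.7° ✓; |GD| = 41.90 ✓; ∠(GD, DR) = 85.50° ✗; |DR| = 24.00 ✓.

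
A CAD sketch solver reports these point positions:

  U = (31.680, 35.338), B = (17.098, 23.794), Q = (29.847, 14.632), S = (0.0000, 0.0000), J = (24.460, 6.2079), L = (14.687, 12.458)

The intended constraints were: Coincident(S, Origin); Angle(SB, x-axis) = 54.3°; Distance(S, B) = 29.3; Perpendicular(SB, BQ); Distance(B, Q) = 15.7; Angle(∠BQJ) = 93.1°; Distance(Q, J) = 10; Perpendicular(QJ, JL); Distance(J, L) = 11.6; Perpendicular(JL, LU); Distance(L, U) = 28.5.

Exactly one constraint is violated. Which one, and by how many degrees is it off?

Perpendicular(JL, LU) — off by 4.00°.

S = (0.00, 0.00) ✓; SB at 54.30° ✓; |SB| = 29.30 ✓; ∠(SB, BQ) = 90.00° ✓; |BQ| = 15.70 ✓; ∠BQJ = 93.10° ✓; |QJ| = 9.999 ✓; ∠(QJ, JL) = 90.00° ✓; |JL| = 11.60 ✓; ∠(JL, LU) = 94.00° ✗; |LU| = 28.50 ✓.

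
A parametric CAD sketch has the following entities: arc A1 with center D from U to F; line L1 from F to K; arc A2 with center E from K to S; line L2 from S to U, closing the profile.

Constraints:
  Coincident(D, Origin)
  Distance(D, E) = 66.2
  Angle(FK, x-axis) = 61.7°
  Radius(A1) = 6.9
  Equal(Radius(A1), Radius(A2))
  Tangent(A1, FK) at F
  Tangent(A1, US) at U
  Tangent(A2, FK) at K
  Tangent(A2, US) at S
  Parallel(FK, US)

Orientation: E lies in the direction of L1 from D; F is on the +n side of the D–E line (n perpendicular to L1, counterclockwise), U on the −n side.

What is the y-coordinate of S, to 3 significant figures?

55.0

The slot axis is L1's direction at 61.7°, so u = (cos 61.7°, sin 61.7°) = (0.474, 0.880) and n = (−sin 61.7°, cos 61.7°) = (-0.880, 0.474). D is at the origin and E lies 66.2 along u from D, so E = 66.2·u = (31.4, 58.3). Tangency of A1 to both parallel lines with radius 6.9 puts F and U at D ± 6.9·n: F = (-6.08, 3.27), U = (6.08, -3.27). Equal radii place K and S the same way about E: K = E + 6.9·n = (25.3, 61.6), S = E − 6.9·n = (37.5, 55.0). So S.y = 55.0.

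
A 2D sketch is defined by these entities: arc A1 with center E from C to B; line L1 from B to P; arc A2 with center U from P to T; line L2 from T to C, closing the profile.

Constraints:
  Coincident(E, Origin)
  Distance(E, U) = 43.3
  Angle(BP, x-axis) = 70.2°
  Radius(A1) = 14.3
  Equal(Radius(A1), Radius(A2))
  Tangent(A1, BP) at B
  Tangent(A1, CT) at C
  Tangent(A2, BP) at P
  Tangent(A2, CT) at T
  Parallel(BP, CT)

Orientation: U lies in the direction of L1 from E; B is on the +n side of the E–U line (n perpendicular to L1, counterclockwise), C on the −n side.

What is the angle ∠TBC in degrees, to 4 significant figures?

56.55°

Tangency of A1 to both parallel lines with radius 14.3 puts B and C at E ± 14.3·n: B = (-13.45, 4.844), C = (13.45, -4.844). Equal radii place P and T the same way about U: P = U + 14.3·n = (1.213, 45.58), T = U − 14.3·n = (28.12, 35.90). Then cos ∠TBC = BT·BC / (|BT||BC|), giving 56.55°.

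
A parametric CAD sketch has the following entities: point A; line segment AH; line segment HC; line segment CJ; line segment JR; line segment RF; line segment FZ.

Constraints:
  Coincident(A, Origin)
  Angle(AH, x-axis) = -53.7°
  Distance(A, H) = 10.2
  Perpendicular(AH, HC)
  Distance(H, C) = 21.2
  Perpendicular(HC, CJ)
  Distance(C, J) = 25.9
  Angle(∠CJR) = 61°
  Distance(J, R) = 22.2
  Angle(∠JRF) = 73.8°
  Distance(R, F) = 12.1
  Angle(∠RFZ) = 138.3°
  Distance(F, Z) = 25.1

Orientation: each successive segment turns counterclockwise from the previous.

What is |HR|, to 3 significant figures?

15.2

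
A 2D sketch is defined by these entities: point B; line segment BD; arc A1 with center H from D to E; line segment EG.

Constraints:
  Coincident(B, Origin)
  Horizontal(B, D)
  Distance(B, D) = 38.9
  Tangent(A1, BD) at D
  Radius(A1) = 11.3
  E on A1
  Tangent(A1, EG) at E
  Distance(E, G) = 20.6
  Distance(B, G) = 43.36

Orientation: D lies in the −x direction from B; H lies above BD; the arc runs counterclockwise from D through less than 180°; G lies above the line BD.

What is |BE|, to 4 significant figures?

30.07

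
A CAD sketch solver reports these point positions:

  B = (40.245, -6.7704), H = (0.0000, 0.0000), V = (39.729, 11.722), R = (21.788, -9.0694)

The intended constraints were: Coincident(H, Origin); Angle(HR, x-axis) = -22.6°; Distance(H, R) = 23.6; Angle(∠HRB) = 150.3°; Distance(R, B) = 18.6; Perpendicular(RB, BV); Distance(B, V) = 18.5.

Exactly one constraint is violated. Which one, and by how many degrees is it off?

Perpendicular(RB, BV) — off by 5.50°.

H = (0.00, 0.00) ✓; HR at -22.60° ✓; |HR| = 23.60 ✓; ∠HRB = 150.3° ✓; |RB| = 18.60 ✓; ∠(RB, BV) = 84.50° ✗; |BV| = 18.50 ✓.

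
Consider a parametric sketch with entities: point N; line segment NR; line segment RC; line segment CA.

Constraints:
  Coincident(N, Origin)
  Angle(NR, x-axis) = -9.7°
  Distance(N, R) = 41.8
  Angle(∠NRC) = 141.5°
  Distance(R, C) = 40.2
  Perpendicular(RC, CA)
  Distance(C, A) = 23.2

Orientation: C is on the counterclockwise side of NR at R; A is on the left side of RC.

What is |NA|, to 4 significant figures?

72.97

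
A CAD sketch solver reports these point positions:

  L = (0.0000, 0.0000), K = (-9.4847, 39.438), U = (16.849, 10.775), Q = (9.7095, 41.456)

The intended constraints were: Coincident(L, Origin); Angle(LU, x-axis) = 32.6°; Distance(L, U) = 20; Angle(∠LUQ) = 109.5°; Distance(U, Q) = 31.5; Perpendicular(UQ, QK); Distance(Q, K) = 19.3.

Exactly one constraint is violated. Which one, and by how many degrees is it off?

Perpendicular(UQ, QK) — off by 7.10°.

L = (0.00, 0.00) ✓; LU at 32.60° ✓; |LU| = 20.00 ✓; ∠LUQ = 109.5° ✓; |UQ| = 31.50 ✓; ∠(UQ, QK) = 82.90° ✗; |QK| = 19.30 ✓.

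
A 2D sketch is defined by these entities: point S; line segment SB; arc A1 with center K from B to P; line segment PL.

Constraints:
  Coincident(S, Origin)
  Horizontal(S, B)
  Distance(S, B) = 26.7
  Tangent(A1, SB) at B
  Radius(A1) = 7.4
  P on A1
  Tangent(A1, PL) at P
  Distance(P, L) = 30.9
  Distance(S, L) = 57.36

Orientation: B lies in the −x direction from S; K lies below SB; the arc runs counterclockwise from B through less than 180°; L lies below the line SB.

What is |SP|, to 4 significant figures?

33.29

S is at the origin; SB is horizontal with |SB| = 26.7 and B on the −x side, so B = (-26.70, 0.000). The tangent condition forces KB to be normal to SB, so K = B + (0, -7.4) = (-26.70, -7.400). Since KP ⟂ PL (tangency), |KL| = √(7.4² + 30.9²) = 31.77 regardless of where P sits on A1. So L lies on both circle(S, 57.36) and circle(K, 31.77); the below-SB intersection is L = (-48.67, -30.35). P is the foot of the tangent from L: P = (-33.09, -3.669).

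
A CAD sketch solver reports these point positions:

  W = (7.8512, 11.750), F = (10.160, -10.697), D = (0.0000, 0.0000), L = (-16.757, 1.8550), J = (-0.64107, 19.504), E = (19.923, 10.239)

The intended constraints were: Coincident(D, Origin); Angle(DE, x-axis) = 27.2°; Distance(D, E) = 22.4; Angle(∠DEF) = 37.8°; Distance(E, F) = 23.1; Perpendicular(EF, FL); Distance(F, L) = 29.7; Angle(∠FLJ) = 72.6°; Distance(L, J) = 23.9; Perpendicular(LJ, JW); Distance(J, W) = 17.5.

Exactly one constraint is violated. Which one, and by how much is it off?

Distance(J, W) = 17.5 — off by 6.00.

D = (0.00, 0.00) ✓; DE at 27.20° ✓; |DE| = 22.40 ✓; ∠DEF = 37.80° ✓; |EF| = 23.10 ✓; ∠(EF, FL) = 90.00° ✓; |FL| = 29.70 ✓; ∠FLJ = 72.60° ✓; |LJ| = 23.90 ✓; ∠(LJ, JW) = 90.00° ✓; |JW| = 11.50 ✗.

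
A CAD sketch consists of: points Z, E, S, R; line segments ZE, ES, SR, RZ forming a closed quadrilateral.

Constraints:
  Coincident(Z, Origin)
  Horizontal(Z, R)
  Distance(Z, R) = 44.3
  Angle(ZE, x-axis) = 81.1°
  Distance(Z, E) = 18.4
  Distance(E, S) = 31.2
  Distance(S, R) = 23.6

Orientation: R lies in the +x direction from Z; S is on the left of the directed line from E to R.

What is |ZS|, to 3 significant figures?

40.0

Z is at the origin; ZR is horizontal with |ZR| = 44.3 and R in +x, so R = (44.3, 0). ZE runs at 81.1° with |ZE| = 18.4, so E = (2.85, 18.2). S is determined by |ES| = 31.2 and |SR| = 23.6 together: it lies at the intersection of circle(E, 31.2) and circle(R, 23.6). With |ER| = 45.3, the foot of the radical line on ER is 27.2 from E and the perpendicular offset is √(31.2² − 27.2²) = 15.2. Taking the left-of-ER solution: S = (33.9, 21.2).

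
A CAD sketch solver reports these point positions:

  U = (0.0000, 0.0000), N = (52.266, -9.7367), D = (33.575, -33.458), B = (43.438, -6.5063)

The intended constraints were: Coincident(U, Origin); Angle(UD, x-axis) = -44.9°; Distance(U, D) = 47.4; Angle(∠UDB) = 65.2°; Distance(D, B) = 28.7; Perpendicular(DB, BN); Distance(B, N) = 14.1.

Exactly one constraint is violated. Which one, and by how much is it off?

Distance(B, N) = 14.1 — off by 4.70.

U = (0.00, 0.00) ✓; UD at -44.90° ✓; |UD| = 47.40 ✓; ∠UDB = 65.20° ✓; |DB| = 28.70 ✓; ∠(DB, BN) = 90.00° ✓; |BN| = 9.400 ✗.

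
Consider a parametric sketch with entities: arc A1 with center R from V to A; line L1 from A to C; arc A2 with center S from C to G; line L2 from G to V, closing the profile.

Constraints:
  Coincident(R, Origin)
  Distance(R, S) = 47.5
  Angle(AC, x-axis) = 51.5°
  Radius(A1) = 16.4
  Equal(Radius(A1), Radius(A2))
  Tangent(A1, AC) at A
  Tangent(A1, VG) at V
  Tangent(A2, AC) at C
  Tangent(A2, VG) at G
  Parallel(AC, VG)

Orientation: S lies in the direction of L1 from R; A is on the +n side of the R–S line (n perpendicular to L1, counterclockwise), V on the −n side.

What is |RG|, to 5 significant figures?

50.251

The slot axis is L1's direction at 51.5°, so u = (cos 51.5°, sin 51.5°) = (0.62251, 0.78261) and n = (−sin 51.5°, cos 51.5°) = (-0.78261, 0.62251). R is at the origin and S lies 47.5 along u from R, so S = 47.5·u = (29.569, 37.174). Tangency of A1 to both parallel lines with radius 16.4 puts A and V at R ± 16.4·n: A = (-12.835, 10.209), V = (12.835, -10.209). Equal radii place C and G the same way about S: C = S + 16.4·n = (16.735, 47.383), G = S − 16.4·n = (42.404, 26.965). Then |RG| = |G − R| = 50.251.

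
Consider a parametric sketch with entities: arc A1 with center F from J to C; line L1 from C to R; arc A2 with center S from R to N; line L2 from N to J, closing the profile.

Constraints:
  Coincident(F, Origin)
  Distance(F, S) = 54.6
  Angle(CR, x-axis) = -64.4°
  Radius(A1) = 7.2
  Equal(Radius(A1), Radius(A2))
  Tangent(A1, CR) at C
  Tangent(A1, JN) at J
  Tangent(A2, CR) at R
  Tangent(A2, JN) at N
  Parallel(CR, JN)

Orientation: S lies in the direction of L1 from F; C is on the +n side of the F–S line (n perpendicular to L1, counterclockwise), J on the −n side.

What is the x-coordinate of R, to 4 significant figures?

30.09

Tangency of A1 to both parallel lines with radius 7.2 puts C and J at F ± 7.2·n: C = (6.493, 3.111), J = (-6.493, -3.111). Equal radii place R and N the same way about S: R = S + 7.2·n = (30.09, -46.13), N = S − 7.2·n = (17.10, -52.35). So R.x = 30.09.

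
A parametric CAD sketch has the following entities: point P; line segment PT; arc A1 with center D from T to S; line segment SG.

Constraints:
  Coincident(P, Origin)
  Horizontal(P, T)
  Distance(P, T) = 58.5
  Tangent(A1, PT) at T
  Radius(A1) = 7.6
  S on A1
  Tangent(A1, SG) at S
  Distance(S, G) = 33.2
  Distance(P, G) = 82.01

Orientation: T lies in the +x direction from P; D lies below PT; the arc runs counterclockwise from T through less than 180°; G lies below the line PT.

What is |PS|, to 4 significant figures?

53.80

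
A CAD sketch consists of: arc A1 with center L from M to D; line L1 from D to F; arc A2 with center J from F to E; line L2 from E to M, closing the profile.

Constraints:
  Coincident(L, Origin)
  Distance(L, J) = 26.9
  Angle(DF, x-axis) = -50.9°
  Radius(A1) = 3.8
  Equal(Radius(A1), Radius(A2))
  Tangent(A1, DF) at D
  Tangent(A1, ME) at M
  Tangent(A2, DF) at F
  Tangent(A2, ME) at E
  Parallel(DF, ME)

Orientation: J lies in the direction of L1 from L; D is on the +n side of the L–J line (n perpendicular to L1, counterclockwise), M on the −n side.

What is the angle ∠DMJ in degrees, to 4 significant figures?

81.96°

The slot axis is L1's direction at -50.9°, so u = (cos -50.9°, sin -50.9°) = (0.6307, -0.7760) and n = (−sin -50.9°, cos -50.9°) = (0.7760, 0.6307). L is at the origin and J lies 26.9 along u from L, so J = 26.9·u = (16.97, -20.88). Tangency of A1 to both parallel lines with radius 3.8 puts D and M at L ± 3.8·n: D = (2.949, 2.397), M = (-2.949, -2.397). Then cos ∠DMJ = MD·MJ / (|MD||MJ|), giving 81.96°.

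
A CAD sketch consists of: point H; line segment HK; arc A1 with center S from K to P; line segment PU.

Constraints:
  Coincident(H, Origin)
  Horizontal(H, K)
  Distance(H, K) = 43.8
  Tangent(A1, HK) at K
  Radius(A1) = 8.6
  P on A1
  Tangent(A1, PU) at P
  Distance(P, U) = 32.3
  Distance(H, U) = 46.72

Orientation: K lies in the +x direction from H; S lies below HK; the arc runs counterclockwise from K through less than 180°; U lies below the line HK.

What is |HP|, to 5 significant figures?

36.053

Checks: |SP| = 8.600 ✓; ∠(SP, PU) = 90.00° ✓; |PU| = 32.30 ✓; |HU| = 46.72 ✓.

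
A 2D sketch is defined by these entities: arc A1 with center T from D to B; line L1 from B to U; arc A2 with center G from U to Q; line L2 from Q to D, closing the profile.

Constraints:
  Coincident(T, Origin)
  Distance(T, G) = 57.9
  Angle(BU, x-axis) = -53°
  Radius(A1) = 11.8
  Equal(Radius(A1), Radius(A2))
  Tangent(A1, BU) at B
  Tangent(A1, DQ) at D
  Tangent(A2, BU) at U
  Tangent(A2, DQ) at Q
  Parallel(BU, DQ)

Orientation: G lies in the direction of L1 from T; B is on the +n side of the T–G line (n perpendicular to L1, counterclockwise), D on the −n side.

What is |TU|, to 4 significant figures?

59.09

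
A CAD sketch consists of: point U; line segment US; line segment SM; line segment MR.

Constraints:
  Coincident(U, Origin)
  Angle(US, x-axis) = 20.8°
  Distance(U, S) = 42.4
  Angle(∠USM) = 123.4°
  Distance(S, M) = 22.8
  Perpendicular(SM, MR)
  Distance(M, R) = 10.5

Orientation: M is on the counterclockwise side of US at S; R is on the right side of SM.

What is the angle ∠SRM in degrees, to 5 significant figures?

65.273°

∠USM = 123.4°, so SM runs at 20.8° + (180° − 123.4°) = 77.400° from the x-axis; with |SM| = 22.8, M = S + 22.8·(cos 77.400°, sin 77.400°) = (44.610, 37.307). SM ⟂ MR; with |MR| = 10.5 on the right of SM, R = M + 10.5·(0.97592, -0.21814) = (54.857, 35.017). Then cos ∠SRM = RS·RM / (|RS||RM|), giving 65.273°.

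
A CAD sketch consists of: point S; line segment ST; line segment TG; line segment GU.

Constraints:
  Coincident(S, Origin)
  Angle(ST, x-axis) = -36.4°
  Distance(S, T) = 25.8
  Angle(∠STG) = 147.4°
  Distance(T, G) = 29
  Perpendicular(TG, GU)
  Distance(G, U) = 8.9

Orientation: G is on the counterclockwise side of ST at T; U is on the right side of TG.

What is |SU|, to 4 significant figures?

55.62

∠STG = 147.4°, so TG runs at -36.4° + (180° − 147.4°) = -3.800° from the x-axis; with |TG| = 29.0, G = T + 29.0·(cos -3.800°, sin -3.800°) = (49.70, -17.23). The perpendicularity gives GU at right angles to TG; with |GU| = 8.9 on the right of TG, U = G + 8.9·(-0.06627, -0.9978) = (49.11, -26.11). Then |SU| = |U − S| = 55.62.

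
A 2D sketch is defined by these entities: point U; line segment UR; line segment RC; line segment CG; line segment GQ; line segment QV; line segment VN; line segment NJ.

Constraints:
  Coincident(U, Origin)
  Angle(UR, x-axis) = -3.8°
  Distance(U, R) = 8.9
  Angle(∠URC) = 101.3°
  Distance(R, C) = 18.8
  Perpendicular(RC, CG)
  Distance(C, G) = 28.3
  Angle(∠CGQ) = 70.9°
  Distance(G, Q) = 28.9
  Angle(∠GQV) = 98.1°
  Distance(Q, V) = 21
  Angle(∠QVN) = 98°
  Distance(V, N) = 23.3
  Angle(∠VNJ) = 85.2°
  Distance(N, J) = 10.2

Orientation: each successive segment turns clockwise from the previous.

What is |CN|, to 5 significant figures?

0.55239

U is at the origin; UR runs at -3.8° with length 8.9, so R = (8.8804, -0.58984). ∠URC = 101.3° gives RC at -82.500° from the x-axis; with |RC| = 18.8, C = (11.334, -19.229). RC is perpendicular to CG, so CG runs at -172.50°; with |CG| = 28.3, G = (-16.724, -22.923). ∠CGQ = 70.9° gives GQ at 78.400° from the x-axis; with |GQ| = 28.9, Q = (-10.912, 5.3868). ∠GQV = 98.1° gives QV at -3.5000° from the x-axis; with |QV| = 21.0, V = (10.048, 4.1048). ∠QVN = 98.0° gives VN at -85.500° from the x-axis; with |VN| = 23.3, N = (11.877, -19.123). Then |CN| = |N − C| = 0.55239.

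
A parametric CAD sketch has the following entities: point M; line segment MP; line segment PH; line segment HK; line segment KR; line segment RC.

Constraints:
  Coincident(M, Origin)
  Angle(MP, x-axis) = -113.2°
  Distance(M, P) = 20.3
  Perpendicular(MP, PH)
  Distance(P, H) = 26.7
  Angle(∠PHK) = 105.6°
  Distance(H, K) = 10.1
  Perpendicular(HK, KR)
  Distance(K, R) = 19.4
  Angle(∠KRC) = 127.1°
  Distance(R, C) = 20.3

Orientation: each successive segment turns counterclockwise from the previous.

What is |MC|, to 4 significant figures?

18.47

The perpendicularity gives KR at right angles to HK, so KR runs at 141.2°; with |KR| = 19.4, R = (7.753, -9.149). ∠KRC = 127.1° gives RC at -165.9° from the x-axis; with |RC| = 20.3, C = (-11.93, -14.09). Then |MC| = |C − M| = 18.47.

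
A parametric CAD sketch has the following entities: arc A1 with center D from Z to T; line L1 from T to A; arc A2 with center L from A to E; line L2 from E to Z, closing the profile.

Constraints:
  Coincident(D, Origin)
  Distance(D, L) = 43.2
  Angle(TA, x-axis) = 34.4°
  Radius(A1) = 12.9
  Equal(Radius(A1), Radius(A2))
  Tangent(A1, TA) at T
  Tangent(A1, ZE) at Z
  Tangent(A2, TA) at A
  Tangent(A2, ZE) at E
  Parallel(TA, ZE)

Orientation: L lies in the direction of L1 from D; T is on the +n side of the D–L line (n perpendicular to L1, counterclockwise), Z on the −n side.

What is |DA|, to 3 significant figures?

45.1

Tangency of A1 to both parallel lines with radius 12.9 puts T and Z at D ± 12.9·n: T = (-7.29, 10.6), Z = (7.29, -10.6). Equal radii place A and E the same way about L: A = L + 12.9·n = (28.4, 35.1), E = L − 12.9·n = (42.9, 13.8). Then |DA| = |A − D| = 45.1.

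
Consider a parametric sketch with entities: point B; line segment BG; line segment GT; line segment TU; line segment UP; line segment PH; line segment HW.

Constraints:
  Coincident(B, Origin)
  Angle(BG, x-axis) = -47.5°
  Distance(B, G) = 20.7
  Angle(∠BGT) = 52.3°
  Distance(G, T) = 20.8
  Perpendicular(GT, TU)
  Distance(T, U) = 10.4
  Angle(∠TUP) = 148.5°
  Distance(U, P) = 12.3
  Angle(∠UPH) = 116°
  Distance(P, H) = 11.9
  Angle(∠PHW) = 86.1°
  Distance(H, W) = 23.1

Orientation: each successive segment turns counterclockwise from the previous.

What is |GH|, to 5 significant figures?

19.908

B is at the origin; BG runs at -47.5° with length 20.7, so G = (13.985, -15.262). ∠BGT = 52.3° gives GT at 80.200° from the x-axis; with |GT| = 20.8, T = (17.525, 5.2348). GT is perpendicular to TU, so TU runs at 170.20°; with |TU| = 10.4, U = (7.2768, 7.0050). ∠TUP = 148.5° gives UP at -158.30° from the x-axis; with |UP| = 12.3, P = (-4.1515, 2.4571). ∠UPH = 116.0° gives PH at -94.300° from the x-axis; with |PH| = 11.9, H = (-5.0437, -9.4094). Then |GH| = |H − G| = 19.908.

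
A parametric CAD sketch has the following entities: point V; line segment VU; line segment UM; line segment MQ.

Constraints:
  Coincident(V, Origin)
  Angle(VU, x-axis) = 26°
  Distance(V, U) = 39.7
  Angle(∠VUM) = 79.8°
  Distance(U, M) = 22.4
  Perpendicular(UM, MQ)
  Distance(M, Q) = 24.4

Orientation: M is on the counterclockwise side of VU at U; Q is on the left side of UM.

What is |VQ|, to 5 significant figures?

21.249

∠VUM = 79.8°, so UM runs at 26.0° + (180° − 79.8°) = 126.20° from the x-axis; with |UM| = 22.4, M = U + 22.4·(cos 126.20°, sin 126.20°) = (22.453, 35.479). UM is perpendicular to MQ; with |MQ| = 24.4 on the left of UM, Q = M + 24.4·(-0.80696, -0.59061) = (2.7627, 21.068). Then |VQ| = |Q − V| = 21.249.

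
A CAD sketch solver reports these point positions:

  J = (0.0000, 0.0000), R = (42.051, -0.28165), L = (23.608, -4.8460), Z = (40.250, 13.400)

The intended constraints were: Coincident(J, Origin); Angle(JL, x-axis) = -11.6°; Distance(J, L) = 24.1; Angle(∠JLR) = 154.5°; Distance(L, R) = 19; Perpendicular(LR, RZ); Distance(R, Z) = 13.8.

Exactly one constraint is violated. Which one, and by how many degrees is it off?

Perpendicular(LR, RZ) — off by 6.40°.

J = (0.00, 0.00) ✓; JL at -11.60° ✓; |JL| = 24.10 ✓; ∠JLR = 154.5° ✓; |LR| = 19.00 ✓; ∠(LR, RZ) = 83.60° ✗; |RZ| = 13.80 ✓.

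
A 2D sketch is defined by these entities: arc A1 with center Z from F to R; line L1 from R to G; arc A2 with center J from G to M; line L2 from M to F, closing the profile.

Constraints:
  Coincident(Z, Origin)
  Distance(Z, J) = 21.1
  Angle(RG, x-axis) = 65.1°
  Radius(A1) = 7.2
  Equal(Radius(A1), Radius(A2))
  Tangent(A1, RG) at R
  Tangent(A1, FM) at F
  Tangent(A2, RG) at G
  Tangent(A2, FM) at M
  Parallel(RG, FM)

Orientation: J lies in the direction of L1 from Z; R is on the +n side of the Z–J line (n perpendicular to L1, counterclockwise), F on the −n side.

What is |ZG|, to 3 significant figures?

22.3

The slot axis is L1's direction at 65.1°, so u = (cos 65.1°, sin 65.1°) = (0.421, 0.907) and n = (−sin 65.1°, cos 65.1°) = (-0.907, 0.421). Z is at the origin and J lies 21.1 along u from Z, so J = 21.1·u = (8.88, 19.1). Tangency of A1 to both parallel lines with radius 7.2 puts R and F at Z ± 7.2·n: R = (-6.53, 3.03), F = (6.53, -3.03). Equal radii place G and M the same way about J: G = J + 7.2·n = (2.35, 22.2), M = J − 7.2·n = (15.4, 16.1). Then |ZG| = |G − Z| = 22.3.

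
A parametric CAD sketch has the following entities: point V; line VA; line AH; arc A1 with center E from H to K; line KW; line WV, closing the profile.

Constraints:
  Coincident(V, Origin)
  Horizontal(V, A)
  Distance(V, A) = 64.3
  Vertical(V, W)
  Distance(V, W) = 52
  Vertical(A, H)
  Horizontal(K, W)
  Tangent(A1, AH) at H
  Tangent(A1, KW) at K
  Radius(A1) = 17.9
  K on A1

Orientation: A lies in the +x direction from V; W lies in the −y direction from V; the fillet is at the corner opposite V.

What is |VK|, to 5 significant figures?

69.692

The virtual corner opposite V is at (64.300, -52.000). The tangent condition forces EH to be normal to AH and the tangent condition forces EK to be normal to KW, with radius 17.9, so the center E sits 17.9 in from both sides at E = (46.400, -34.100). That places the tangent points at H = (64.300, -34.100) on AH and K = (46.400, -52.000) on KW. Then |VK| = |K − V| = 69.692.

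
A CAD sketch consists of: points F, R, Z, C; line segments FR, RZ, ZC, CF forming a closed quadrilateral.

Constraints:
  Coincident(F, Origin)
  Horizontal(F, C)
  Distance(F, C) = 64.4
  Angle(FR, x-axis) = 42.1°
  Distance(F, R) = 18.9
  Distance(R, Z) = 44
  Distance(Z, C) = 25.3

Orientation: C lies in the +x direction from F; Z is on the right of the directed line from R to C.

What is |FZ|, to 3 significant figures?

49.3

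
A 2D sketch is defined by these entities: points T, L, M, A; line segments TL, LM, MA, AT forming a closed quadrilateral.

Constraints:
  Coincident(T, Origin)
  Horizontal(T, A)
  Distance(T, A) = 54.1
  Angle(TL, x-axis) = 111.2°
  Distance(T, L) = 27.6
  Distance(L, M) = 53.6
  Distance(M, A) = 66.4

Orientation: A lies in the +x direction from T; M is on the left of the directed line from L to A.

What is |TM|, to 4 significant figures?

68.53

Checks: |LM| = 53.60 ✓; |MA| = 66.40 ✓.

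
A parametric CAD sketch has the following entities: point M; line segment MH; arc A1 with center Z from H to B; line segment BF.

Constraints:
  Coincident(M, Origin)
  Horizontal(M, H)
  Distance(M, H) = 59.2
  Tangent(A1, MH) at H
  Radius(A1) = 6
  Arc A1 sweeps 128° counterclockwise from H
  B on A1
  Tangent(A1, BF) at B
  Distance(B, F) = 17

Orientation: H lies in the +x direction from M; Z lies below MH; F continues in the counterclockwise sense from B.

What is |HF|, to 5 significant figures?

23.792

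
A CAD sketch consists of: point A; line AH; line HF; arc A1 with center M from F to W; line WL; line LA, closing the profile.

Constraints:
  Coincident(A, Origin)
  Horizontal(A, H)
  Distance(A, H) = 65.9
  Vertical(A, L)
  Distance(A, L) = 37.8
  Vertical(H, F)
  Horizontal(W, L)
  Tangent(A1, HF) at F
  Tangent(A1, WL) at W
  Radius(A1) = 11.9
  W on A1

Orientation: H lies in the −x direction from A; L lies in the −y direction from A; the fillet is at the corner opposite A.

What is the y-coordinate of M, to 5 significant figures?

-25.900

A is at the origin; A and H share the same y with |AH| = 65.9 and H on the −x side, so H = (-65.900, 0.0000). A and L share the same x with |AL| = 37.8 and L on the −y side, so L = (0.0000, -37.800). The virtual corner opposite A is at (-65.900, -37.800). The tangent condition forces MF to be normal to HF and A1 meets WL tangentially, so MW is at right angles to WL, with radius 11.9, so the center M sits 11.9 in from both sides at M = (-54.000, -25.900). So M.y = -25.900.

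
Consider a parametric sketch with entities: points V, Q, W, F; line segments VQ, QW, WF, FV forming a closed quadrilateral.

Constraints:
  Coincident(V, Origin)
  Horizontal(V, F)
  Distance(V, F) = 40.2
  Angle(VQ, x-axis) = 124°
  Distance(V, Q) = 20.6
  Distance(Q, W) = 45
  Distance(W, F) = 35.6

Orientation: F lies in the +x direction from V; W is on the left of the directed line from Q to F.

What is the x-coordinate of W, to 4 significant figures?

30.12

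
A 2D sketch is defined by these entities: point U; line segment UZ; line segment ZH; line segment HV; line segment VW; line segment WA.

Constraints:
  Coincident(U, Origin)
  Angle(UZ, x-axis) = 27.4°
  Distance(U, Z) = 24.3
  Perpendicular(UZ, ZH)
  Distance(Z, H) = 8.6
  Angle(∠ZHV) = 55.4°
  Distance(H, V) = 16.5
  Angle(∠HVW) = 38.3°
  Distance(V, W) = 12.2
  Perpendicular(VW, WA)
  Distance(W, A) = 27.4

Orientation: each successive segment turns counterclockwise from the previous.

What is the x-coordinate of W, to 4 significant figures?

21.04

U is at the origin; UZ runs at 27.4° with length 24.3, so Z = (21.57, 11.18). The perpendicularity gives ZH at right angles to UZ, so ZH runs at 117.4°; with |ZH| = 8.6, H = (17.62, 18.82). ∠ZHV = 55.4° gives HV at -118.0° from the x-axis; with |HV| = 16.5, V = (9.870, 4.249). ∠HVW = 38.3° gives VW at 23.70° from the x-axis; with |VW| = 12.2, W = (21.04, 9.153). So W.x = 21.04.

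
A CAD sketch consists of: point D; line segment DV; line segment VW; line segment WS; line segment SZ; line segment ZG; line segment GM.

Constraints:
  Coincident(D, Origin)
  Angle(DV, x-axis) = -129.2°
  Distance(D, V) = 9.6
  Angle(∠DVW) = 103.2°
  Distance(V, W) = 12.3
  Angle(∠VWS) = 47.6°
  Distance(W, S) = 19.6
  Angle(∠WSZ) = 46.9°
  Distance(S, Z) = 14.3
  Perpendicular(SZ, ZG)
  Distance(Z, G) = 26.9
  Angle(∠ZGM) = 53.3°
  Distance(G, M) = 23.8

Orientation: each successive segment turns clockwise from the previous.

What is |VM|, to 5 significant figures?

21.892

SZ is perpendicular to ZG, so ZG runs at 158.50°; with |ZG| = 26.9, G = (-29.168, 1.7217). ∠ZGM = 53.3° gives GM at 31.800° from the x-axis; with |GM| = 23.8, M = (-8.9408, 14.263). Then |VM| = |M − V| = 21.892.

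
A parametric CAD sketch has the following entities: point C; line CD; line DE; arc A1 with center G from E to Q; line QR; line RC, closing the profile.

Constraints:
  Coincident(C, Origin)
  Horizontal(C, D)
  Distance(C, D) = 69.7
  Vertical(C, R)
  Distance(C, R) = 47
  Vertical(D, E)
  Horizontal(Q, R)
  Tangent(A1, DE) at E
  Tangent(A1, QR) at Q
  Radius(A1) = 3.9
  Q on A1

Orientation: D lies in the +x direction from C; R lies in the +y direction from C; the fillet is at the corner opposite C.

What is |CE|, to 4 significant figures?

81.95

The virtual corner opposite C is at (69.70, 47.00). Tangency of A1 to DE means the radius GE is perpendicular to DE and tangency of A1 to QR means the radius GQ is perpendicular to QR, with radius 3.9, so the center G sits 3.9 in from both sides at G = (65.80, 43.10). That places the tangent points at E = (69.70, 43.10) on DE and Q = (65.80, 47.00) on QR. Then |CE| = |E − C| = 81.95.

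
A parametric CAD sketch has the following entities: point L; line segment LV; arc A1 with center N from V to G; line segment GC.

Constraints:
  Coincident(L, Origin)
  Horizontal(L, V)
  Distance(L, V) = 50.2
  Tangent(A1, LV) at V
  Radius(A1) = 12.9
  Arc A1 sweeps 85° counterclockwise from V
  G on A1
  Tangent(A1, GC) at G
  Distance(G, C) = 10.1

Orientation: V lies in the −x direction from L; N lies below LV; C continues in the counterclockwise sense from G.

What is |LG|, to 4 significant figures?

64.14

L is at the origin; LV is horizontal with |LV| = 50.2 and V on the −x side, so V = (-50.20, 0.000). Tangency of A1 to LV means the radius NV is perpendicular to LV, so N = V + (0, -12.9) = (-50.20, -12.90). On A1, V sits at bearing 90° from N; an 85° counterclockwise sweep puts G at bearing 175°, so G = N + 12.9·(cos 175°, sin 175°) = (-63.05, -11.78). Then |LG| = |G − L| = 64.14.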